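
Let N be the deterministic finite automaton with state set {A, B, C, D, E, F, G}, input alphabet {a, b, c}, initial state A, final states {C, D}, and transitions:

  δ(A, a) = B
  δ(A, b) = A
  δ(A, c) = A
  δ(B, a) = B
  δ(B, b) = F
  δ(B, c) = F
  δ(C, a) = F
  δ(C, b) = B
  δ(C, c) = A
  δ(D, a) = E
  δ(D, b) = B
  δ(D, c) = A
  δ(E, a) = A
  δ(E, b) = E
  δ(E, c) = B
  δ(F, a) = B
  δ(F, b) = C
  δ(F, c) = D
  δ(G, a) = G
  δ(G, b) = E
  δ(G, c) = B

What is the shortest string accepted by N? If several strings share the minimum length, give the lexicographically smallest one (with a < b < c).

abb

A breadth-first search from A reaches an accepting state first via the path A → B → F → C on input abb.
No string of length < 3 is accepted (BFS exhausts all shorter strings without reaching an accepting state), and abb is the lexicographically least accepting string of length 3.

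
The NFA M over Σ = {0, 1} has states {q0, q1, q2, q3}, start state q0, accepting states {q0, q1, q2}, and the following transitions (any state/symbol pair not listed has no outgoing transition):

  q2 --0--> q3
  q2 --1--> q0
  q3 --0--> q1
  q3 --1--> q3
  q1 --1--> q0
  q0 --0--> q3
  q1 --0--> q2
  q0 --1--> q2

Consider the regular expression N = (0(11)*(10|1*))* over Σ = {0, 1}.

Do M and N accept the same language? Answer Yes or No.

No

The string 1 is accepted by M but rejected by N.
So L(M) ≠ L(N).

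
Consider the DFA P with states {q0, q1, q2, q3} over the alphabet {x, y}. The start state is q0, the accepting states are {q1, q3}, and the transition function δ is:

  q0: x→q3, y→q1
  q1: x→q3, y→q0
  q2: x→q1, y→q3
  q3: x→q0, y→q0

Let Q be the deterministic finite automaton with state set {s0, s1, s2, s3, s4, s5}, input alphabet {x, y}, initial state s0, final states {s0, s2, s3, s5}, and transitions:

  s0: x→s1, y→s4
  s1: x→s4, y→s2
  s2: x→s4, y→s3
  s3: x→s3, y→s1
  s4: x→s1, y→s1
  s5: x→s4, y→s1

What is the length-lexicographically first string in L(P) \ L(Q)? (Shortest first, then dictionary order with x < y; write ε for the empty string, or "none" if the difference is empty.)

x

The string x is accepted by P but not by Q.
No shorter string lies in the difference, and x is the lexicographically first length-1 string in L(P) \ L(Q).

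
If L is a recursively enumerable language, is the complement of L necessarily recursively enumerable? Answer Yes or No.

If both L and its complement were r.e., running the two recognisers in parallel would decide L, so L would be recursive; but there are r.e. languages that are not recursive (e.g. the halting problem), and their complements are therefore not r.e.

No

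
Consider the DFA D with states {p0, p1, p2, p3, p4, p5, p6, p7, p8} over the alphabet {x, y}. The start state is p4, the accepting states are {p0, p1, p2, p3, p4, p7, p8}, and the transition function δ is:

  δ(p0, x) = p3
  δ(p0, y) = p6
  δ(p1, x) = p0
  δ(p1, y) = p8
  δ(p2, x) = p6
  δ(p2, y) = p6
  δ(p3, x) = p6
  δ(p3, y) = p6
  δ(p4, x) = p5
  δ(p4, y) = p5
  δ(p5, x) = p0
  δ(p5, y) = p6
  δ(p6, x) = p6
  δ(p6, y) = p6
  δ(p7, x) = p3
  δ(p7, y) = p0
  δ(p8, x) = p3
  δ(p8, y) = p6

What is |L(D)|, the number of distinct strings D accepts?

The useful subgraph on states {p0, p3, p4, p5} is acyclic, so L(D) is finite; the longest accepting path visits 4 useful states, giving maximum string length 3.
Counting accepting paths from p4 by length: 1 of length 0, 2 of length 2, 2 of length 3. Total 5.

5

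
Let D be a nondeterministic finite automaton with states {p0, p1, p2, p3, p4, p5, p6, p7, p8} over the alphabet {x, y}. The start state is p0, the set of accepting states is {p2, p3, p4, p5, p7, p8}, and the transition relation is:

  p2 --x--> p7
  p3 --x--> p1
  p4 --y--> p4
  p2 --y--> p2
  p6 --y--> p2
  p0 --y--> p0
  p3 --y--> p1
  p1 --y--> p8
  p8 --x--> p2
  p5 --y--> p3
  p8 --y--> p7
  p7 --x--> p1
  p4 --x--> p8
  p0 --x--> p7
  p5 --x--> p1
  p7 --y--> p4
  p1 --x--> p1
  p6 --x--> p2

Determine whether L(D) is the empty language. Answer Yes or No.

The string x is accepted: the run p0 → p7 ends in the accepting state p7.
Since at least one string is accepted, L(D) is not empty.

No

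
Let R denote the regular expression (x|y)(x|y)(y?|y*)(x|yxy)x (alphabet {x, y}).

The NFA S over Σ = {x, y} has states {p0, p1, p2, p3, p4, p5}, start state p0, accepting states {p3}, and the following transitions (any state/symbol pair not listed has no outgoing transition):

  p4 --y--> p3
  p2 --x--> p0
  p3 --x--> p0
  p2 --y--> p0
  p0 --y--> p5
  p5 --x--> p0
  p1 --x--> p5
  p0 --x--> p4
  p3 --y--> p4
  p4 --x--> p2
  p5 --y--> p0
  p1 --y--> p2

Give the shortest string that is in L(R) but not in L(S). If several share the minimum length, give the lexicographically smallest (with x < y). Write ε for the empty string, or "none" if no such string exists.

The string xxxx is accepted by R but not by S.
No shorter string lies in the difference, and xxxx is the lexicographically first length-4 string in L(R) \ L(S).

xxxx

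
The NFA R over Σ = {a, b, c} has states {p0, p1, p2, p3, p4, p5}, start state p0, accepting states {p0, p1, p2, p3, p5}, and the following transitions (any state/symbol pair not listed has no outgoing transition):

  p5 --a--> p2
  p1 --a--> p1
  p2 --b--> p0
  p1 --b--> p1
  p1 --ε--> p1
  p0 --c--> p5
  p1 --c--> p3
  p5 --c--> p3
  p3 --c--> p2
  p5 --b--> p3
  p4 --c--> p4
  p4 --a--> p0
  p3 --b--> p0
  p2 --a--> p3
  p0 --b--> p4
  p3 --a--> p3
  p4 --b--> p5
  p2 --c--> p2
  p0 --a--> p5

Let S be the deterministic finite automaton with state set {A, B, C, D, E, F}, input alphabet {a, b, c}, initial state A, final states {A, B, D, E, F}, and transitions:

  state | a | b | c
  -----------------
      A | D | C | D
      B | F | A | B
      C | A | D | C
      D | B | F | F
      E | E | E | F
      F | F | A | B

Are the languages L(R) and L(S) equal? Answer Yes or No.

Yes

Exploring the product automaton R × S from the start pair (p0, A), following both machines on each input symbol, reaches 5 state pairs: (p0, A), (p5, D), (p4, C), (p2, B), (p3, F).
R accepts in {p0, p1, p2, p3, p5} and S accepts in {A, B, D, E, F}. In every reachable pair the two components are either both accepting — (p0, A), (p5, D), (p2, B), (p3, F) — or both non-accepting, so no string is accepted by exactly one of the machines: L(R) \ L(S) and L(S) \ L(R) are both empty.
Hence every string is accepted by R iff it is accepted by S, and the two languages coincide.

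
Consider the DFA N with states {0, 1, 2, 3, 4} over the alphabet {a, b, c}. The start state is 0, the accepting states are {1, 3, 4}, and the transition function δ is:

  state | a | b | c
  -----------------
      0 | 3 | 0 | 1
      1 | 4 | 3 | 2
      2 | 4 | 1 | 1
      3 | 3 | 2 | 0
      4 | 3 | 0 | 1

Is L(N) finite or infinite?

State 0 is reachable from the start and can reach an accepting state, and it lies on the cycle 0 → 0.
Traversing that cycle any number of times yields accepted strings of unbounded length, so the language is infinite.

infinite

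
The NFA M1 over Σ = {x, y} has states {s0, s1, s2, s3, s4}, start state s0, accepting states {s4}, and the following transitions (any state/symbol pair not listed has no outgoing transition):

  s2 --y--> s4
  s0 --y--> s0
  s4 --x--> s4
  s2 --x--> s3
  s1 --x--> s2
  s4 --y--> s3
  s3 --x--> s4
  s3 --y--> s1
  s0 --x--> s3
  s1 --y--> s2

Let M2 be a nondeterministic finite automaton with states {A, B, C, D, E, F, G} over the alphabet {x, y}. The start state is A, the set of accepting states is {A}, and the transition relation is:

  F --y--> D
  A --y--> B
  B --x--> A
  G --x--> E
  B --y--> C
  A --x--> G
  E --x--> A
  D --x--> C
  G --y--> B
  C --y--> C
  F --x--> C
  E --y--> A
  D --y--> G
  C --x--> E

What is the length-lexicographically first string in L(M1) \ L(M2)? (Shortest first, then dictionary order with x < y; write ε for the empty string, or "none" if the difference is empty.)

The string xx is accepted by M1 but not by M2.
No shorter string lies in the difference, and xx is the lexicographically first length-2 string in L(M1) \ L(M2).

xx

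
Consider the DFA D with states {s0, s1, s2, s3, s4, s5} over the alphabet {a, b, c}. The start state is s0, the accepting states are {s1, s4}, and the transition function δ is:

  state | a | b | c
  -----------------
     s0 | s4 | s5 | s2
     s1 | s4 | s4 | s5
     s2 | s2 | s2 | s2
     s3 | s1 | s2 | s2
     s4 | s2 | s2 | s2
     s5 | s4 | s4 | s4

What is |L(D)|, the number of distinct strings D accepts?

4

The useful subgraph on states {s0, s4, s5} is acyclic, so L(D) is finite; the longest accepting path visits 3 useful states, giving maximum string length 2.
Counting accepting paths from s0 by length: 1 of length 1, 3 of length 2. Total 4.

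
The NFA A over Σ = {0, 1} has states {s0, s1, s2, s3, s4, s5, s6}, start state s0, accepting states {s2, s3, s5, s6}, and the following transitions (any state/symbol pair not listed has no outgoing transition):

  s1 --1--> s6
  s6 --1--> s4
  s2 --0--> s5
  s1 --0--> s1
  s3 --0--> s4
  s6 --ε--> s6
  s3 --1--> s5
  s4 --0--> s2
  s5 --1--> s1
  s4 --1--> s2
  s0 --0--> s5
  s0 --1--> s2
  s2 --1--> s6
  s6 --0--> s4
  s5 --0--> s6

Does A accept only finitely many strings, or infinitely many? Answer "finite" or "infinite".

State s1 is reachable from the start and can reach an accepting state, and it lies on the cycle s1 → s1.
Traversing that cycle any number of times yields accepted strings of unbounded length, so the language is infinite.

infinite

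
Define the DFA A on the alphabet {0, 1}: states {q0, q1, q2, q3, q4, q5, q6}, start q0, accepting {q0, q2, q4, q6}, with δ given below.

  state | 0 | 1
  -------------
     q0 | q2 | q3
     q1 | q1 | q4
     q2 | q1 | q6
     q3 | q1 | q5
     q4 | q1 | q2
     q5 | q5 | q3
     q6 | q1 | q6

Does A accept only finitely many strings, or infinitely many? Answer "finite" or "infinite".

State q1 is reachable from the start and can reach an accepting state, and it lies on the cycle q1 → q1.
Traversing that cycle any number of times yields accepted strings of unbounded length, so the language is infinite.

infinite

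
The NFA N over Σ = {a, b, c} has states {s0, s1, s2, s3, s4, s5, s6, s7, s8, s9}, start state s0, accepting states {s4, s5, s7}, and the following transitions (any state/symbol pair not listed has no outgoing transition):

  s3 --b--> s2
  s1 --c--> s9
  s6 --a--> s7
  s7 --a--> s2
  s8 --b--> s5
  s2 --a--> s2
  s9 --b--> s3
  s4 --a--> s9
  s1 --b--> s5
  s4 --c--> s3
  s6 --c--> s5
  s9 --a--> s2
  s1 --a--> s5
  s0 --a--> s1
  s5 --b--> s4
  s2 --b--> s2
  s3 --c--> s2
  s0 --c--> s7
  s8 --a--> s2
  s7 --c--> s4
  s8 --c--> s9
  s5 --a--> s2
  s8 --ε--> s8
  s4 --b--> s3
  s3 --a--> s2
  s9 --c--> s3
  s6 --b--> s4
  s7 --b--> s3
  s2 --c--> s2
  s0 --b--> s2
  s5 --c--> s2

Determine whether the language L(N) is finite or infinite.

finite

The useful states (reachable from s0 and able to reach an accepting state) are {s0, s1, s4, s5, s7}.
Restricted to these states the transition graph has no cycle, so every accepting path has bounded length and L is finite.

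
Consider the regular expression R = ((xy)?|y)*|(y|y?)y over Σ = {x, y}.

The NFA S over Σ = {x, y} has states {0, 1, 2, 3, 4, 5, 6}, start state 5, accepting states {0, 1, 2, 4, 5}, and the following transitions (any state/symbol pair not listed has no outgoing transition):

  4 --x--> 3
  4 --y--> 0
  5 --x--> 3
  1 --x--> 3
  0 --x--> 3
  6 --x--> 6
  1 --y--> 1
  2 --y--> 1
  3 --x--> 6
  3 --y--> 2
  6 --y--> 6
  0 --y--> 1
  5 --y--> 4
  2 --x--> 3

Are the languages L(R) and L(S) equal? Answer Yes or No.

Yes

Converting the expression R to a DFA (subset construction, then merging equivalent states) gives the minimal DFA with states {r0, r1, r2}, start state r0, accepting states {r0} and transitions r0: x→r1, y→r0; r1: x→r2, y→r0; r2: x→r2, y→r2.
Exploring the product automaton R × S from the start pair (r0, 5), following both machines on each input symbol, reaches 7 state pairs: (r0, 5), (r1, 3), (r0, 4), (r2, 6), (r0, 2), (r0, 0), (r0, 1).
R accepts in {r0} and S accepts in {0, 1, 2, 4, 5}. In every reachable pair the two components are either both accepting — (r0, 5), (r0, 4), (r0, 2), (r0, 0), (r0, 1) — or both non-accepting, so no string is accepted by exactly one of the machines: L(R) \ L(S) and L(S) \ L(R) are both empty.
Hence every string is accepted by R iff it is accepted by S, and the two languages coincide.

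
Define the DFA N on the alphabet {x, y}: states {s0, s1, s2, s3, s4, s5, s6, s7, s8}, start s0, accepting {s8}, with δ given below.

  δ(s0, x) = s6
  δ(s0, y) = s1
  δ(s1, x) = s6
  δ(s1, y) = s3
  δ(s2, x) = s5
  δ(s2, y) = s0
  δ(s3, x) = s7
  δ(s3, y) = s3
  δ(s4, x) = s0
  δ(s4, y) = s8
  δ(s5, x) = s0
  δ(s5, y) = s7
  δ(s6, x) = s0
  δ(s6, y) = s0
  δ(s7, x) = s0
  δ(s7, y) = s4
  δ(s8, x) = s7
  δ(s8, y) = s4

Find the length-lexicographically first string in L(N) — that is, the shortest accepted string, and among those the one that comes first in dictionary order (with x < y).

A breadth-first search from s0 reaches an accepting state first via the path s0 → s1 → s3 → s7 → s4 → s8 on input yyxyy.
No string of length < 5 is accepted (BFS exhausts all shorter strings without reaching an accepting state), and yyxyy is the lexicographically least accepting string of length 5.

yyxyy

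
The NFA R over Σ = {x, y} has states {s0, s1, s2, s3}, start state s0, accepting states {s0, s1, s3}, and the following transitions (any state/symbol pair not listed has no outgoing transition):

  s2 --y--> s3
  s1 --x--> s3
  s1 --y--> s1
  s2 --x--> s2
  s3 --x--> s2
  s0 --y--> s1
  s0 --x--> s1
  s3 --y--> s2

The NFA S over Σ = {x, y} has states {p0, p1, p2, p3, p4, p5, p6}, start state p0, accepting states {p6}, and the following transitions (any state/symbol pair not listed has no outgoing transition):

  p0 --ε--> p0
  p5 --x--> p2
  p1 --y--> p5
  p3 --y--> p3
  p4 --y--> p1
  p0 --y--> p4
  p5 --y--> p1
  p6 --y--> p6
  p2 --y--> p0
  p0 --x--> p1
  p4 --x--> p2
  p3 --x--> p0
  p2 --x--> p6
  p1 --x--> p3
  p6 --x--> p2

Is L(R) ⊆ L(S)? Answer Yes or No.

The empty string ε is in L(R) but not in L(S).
So L(R) ⊄ L(S).

No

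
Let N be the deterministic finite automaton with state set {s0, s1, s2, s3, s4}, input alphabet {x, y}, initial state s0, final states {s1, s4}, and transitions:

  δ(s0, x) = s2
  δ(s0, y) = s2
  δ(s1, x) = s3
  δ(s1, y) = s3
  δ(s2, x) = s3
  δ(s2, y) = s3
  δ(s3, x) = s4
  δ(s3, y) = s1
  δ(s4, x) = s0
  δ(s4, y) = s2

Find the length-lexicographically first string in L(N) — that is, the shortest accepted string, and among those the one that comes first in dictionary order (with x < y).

xxx

A breadth-first search from s0 reaches an accepting state first via the path s0 → s2 → s3 → s4 on input xxx.
No string of length < 3 is accepted (BFS exhausts all shorter strings without reaching an accepting state), and xxx is the lexicographically least accepting string of length 3.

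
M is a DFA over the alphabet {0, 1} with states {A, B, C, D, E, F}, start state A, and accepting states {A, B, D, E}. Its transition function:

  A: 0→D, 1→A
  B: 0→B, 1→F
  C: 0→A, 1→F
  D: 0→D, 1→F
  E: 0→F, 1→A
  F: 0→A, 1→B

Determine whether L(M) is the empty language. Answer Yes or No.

The empty string ε is accepted: the run A ends in the accepting state A.
Since at least one string is accepted, L(M) is not empty.

No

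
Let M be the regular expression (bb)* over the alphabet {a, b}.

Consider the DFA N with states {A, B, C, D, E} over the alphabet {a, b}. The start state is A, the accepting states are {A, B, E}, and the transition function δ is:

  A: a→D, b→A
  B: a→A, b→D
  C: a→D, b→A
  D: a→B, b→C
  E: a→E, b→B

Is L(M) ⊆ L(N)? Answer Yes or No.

Converting the expression M to a DFA (subset construction, then merging equivalent states) gives the minimal DFA with states {m0, m1, m2}, start state m0, accepting states {m0} and transitions m0: a→m1, b→m2; m1: a→m1, b→m1; m2: a→m1, b→m0.
Exploring the product automaton M × N from the start pair (m0, A), following both machines on each input symbol, reaches 6 state pairs: (m0, A), (m1, D), (m2, A), (m1, B), (m1, C), (m1, A).
M accepts in {m0} and N accepts in {A, B, E}. The reachable pairs whose M-component is accepting are (m0, A); in each of them the N-component is accepting too, so the product for L(M) \ L(N) (M-component accepting, N-component rejecting) has no reachable accepting pair and the difference is empty.
Hence every string in L(M) is also in L(N).

Yes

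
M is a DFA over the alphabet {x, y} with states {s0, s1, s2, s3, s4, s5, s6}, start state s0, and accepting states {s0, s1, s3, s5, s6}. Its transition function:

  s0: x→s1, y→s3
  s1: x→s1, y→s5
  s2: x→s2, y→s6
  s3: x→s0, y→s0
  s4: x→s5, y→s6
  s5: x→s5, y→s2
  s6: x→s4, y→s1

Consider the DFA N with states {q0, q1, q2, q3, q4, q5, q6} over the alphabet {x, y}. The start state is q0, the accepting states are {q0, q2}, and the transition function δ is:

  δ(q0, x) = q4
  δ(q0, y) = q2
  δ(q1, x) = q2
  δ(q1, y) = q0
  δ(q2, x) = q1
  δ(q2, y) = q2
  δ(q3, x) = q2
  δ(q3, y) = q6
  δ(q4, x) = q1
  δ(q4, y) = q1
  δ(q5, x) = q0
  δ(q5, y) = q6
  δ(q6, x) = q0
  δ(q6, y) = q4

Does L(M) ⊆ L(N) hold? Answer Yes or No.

The string x is in L(M) but not in L(N).
So L(M) ⊄ L(N).

No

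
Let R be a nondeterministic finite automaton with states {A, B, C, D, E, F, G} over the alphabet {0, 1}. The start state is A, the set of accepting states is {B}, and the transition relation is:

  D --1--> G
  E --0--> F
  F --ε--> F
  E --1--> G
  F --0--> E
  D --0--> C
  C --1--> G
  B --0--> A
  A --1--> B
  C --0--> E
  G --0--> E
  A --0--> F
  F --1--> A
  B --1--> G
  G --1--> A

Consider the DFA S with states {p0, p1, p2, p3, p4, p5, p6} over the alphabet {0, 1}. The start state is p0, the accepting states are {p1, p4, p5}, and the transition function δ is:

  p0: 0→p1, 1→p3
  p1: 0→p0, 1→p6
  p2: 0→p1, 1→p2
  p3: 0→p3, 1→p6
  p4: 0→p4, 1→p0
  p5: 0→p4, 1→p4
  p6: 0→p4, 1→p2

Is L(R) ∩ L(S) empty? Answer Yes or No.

Exploring the product automaton R × S from the start pair (A, p0), following both machines on each input symbol, reaches 22 state pairs: (A, p0), (F, p1), (B, p3), (E, p0), (A, p6), (A, p3), (G, p6), (G, p3), (F, p4), (B, p2), (F, p3), (B, p6), (E, p4), (A, p2), (E, p3), (A, p1), (G, p2), (A, p4), (G, p0), (F, p0), (E, p1), (B, p0).
R accepts in {B} and S accepts in {p1, p4, p5}; no reachable pair has both components accepting, so no string drives both machines to acceptance simultaneously and L(R) ∩ L(S) = ∅.
So no string is accepted by both, and the intersection is empty.

Yes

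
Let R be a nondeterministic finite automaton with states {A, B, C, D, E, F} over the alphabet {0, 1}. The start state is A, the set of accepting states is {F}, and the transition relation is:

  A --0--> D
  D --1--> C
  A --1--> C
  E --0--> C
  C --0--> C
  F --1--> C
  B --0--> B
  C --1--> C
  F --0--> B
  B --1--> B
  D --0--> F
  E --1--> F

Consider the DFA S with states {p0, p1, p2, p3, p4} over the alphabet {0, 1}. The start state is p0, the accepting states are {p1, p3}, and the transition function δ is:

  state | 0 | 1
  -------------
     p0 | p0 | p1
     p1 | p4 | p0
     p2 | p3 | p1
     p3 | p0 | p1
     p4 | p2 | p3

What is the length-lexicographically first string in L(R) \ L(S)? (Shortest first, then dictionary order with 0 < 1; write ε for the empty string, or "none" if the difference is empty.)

The string 00 is accepted by R but not by S.
No shorter string lies in the difference, and 00 is the lexicographically first length-2 string in L(R) \ L(S).

00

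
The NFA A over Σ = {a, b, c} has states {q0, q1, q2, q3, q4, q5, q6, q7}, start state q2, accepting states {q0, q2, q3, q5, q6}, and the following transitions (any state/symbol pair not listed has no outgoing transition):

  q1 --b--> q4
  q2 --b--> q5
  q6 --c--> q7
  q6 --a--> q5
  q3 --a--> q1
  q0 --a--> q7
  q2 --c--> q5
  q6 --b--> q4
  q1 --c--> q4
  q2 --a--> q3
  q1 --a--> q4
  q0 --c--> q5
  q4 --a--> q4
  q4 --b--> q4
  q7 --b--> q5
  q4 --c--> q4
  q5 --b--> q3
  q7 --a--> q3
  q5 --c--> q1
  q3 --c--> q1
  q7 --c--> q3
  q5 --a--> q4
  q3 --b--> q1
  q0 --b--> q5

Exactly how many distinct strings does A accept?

The useful subgraph on states {q2, q3, q5} is acyclic, so L(A) is finite; the longest accepting path visits 3 useful states, giving maximum string length 2.
Counting accepting paths from q2 by length: 1 of length 0, 3 of length 1, 2 of length 2. Total 6.

6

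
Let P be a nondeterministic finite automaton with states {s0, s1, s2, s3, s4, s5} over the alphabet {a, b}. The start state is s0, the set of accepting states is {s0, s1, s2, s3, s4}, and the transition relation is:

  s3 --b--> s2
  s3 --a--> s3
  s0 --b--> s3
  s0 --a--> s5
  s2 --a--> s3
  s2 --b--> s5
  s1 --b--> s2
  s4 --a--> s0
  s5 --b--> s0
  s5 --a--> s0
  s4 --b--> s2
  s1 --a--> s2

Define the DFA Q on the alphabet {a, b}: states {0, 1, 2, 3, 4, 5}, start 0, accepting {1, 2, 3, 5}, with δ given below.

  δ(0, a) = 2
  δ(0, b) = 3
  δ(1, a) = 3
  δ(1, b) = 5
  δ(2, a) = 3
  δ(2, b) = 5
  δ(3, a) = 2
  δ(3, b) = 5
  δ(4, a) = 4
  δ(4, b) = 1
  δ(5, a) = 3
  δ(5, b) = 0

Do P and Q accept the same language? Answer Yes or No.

The empty string ε is accepted by P but rejected by Q.
So L(P) ≠ L(Q).

No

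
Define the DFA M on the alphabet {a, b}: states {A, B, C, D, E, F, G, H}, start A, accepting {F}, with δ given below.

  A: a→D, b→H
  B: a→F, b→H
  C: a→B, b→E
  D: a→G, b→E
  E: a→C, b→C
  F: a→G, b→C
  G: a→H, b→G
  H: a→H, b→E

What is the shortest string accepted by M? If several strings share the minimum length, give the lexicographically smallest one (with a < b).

A breadth-first search from A reaches an accepting state first via the path A → D → E → C → B → F on input abaaa.
No string of length < 5 is accepted (BFS exhausts all shorter strings without reaching an accepting state), and abaaa is the lexicographically least accepting string of length 5.

abaaa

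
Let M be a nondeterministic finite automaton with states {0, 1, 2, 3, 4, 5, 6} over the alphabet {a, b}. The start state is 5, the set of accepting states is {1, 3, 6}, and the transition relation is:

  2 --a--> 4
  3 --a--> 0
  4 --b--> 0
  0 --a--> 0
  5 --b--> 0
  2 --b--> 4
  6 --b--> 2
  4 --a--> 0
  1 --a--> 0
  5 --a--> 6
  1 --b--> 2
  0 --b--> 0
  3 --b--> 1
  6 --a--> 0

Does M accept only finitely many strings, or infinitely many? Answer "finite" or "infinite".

finite

The useful states (reachable from 5 and able to reach an accepting state) are {5, 6}.
Restricted to these states the transition graph has no cycle, so every accepting path has bounded length and L is finite.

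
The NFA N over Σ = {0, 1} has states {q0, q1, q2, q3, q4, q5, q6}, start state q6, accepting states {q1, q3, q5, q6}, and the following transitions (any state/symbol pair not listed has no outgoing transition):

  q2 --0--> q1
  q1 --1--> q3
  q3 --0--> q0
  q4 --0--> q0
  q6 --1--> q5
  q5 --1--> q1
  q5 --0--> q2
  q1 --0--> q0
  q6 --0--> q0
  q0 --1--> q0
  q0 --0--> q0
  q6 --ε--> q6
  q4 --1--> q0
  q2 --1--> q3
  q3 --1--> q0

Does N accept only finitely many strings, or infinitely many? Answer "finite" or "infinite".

The useful states (reachable from q6 and able to reach an accepting state) are {q1, q2, q3, q5, q6}.
Restricted to these states the transition graph has no cycle, so every accepting path has bounded length and L is finite.

finite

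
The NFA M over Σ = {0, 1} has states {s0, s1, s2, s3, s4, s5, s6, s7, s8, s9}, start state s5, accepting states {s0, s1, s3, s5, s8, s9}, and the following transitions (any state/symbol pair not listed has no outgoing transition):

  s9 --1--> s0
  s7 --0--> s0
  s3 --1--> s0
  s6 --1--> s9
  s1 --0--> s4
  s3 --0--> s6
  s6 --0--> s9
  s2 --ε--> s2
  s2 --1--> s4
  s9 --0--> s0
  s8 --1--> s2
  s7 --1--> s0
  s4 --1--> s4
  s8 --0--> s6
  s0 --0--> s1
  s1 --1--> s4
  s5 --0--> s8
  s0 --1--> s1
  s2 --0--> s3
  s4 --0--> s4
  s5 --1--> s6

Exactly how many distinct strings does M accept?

The useful subgraph on states {s0, s1, s2, s3, s5, s6, s8, s9} is acyclic, so L(M) is finite; the longest accepting path visits 8 useful states, giving maximum string length 7.
Counting accepting paths from s5 by length: 1 of length 0, 1 of length 1, 2 of length 2, 7 of length 3, 13 of length 4, 12 of length 5, 4 of length 6, 8 of length 7. Total 48.

48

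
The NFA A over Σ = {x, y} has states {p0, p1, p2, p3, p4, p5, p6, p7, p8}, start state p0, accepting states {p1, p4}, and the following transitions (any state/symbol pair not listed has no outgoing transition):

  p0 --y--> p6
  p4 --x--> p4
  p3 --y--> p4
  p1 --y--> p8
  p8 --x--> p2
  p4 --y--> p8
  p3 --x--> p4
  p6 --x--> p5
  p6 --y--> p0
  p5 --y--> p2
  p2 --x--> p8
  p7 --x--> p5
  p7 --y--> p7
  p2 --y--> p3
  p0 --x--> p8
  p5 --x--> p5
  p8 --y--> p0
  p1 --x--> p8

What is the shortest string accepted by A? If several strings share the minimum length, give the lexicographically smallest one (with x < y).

xxyx

A breadth-first search from p0 reaches an accepting state first via the path p0 → p8 → p2 → p3 → p4 on input xxyx.
No string of length < 4 is accepted (BFS exhausts all shorter strings without reaching an accepting state), and xxyx is the lexicographically least accepting string of length 4.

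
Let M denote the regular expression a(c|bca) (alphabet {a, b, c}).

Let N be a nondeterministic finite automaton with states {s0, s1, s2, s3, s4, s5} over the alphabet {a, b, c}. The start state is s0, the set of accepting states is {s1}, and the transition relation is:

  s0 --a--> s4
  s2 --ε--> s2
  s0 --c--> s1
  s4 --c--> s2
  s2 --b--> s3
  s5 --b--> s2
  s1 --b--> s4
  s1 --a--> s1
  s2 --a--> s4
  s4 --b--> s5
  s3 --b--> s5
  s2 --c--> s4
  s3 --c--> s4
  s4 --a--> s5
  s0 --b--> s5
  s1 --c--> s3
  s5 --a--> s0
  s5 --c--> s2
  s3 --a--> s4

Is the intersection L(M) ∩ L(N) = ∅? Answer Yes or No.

Converting the expression M to a DFA (subset construction, then merging equivalent states) gives the minimal DFA with states {m0, m1, m2, m3, m4, m5}, start state m0, accepting states {m4} and transitions m0: a→m1, b→m2, c→m2; m1: a→m2, b→m3, c→m4; m2: a→m2, b→m2, c→m2; m3: a→m2, b→m2, c→m5; m4: a→m2, b→m2, c→m2; m5: a→m4, b→m2, c→m2.
Exploring the product automaton M × N from the start pair (m0, s0), following both machines on each input symbol, reaches 12 state pairs: (m0, s0), (m1, s4), (m2, s5), (m2, s1), (m3, s5), (m4, s2), (m2, s0), (m2, s2), (m2, s4), (m2, s3), (m5, s2), (m4, s4).
M accepts in {m4} and N accepts in {s1}; no reachable pair has both components accepting, so no string drives both machines to acceptance simultaneously and L(M) ∩ L(N) = ∅.
So no string is accepted by both, and the intersection is empty.

Yes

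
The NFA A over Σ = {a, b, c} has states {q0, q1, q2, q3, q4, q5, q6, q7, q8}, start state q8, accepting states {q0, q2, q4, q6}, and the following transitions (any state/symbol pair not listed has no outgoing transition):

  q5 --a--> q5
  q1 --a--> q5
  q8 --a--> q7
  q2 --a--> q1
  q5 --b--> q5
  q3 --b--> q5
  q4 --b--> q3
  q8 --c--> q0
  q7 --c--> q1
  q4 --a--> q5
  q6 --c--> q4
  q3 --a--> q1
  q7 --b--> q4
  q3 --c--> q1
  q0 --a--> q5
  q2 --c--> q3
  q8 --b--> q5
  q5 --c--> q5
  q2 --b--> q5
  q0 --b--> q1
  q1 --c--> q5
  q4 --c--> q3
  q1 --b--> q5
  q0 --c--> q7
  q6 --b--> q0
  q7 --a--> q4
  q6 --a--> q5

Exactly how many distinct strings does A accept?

5

The useful subgraph on states {q0, q4, q7, q8} is acyclic, so L(A) is finite; the longest accepting path visits 4 useful states, giving maximum string length 3.
Counting accepting paths from q8 by length: 1 of length 1, 2 of length 2, 2 of length 3. Total 5.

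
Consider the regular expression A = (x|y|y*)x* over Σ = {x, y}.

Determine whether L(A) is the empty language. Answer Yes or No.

The empty string ε matches the expression, so it belongs to L(A).
Since L(A) contains at least one string, it is not empty.

No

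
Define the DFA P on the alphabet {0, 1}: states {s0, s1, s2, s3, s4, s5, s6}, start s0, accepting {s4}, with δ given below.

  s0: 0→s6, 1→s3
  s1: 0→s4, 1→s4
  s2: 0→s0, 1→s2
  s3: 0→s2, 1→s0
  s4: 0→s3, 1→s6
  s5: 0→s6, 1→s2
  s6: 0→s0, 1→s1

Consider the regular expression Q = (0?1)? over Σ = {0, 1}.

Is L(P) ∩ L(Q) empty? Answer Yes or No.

Converting the expression Q to a DFA (subset construction, then merging equivalent states) gives the minimal DFA with states {q0, q1, q2, q3}, start state q0, accepting states {q0, q2} and transitions q0: 0→q1, 1→q2; q1: 0→q3, 1→q2; q2: 0→q3, 1→q3; q3: 0→q3, 1→q3.
Exploring the product automaton P × Q from the start pair (s0, q0), following both machines on each input symbol, reaches 10 state pairs: (s0, q0), (s6, q1), (s3, q2), (s0, q3), (s1, q2), (s2, q3), (s6, q3), (s3, q3), (s4, q3), (s1, q3).
P accepts in {s4} and Q accepts in {q0, q2}; no reachable pair has both components accepting, so no string drives both machines to acceptance simultaneously and L(P) ∩ L(Q) = ∅.
So no string is accepted by both, and the intersection is empty.

Yes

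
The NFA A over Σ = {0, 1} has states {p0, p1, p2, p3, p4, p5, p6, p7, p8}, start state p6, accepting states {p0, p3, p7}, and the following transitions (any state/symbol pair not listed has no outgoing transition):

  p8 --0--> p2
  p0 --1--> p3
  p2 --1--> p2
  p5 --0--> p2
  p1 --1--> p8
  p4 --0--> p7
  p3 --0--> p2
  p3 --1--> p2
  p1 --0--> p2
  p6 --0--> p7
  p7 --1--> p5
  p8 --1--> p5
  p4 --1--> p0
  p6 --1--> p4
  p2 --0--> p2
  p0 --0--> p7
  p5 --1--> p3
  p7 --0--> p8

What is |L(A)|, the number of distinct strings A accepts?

11

The useful subgraph on states {p0, p3, p4, p5, p6, p7, p8} is acyclic, so L(A) is finite; the longest accepting path visits 7 useful states, giving maximum string length 6.
Counting accepting paths from p6 by length: 1 of length 1, 2 of length 2, 3 of length 3, 2 of length 4, 2 of length 5, 1 of length 6. Total 11.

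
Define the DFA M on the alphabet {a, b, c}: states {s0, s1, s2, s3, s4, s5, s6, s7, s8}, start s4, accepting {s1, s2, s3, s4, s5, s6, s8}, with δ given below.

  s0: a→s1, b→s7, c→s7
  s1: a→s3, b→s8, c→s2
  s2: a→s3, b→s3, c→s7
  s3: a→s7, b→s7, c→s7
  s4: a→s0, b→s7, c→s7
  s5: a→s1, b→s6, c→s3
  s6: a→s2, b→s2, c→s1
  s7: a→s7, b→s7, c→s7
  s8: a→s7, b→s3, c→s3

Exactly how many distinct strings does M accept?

9

The useful subgraph on states {s0, s1, s2, s3, s4, s8} is acyclic, so L(M) is finite; the longest accepting path visits 5 useful states, giving maximum string length 4.
Counting accepting paths from s4 by length: 1 of length 0, 1 of length 2, 3 of length 3, 4 of length 4. Total 9.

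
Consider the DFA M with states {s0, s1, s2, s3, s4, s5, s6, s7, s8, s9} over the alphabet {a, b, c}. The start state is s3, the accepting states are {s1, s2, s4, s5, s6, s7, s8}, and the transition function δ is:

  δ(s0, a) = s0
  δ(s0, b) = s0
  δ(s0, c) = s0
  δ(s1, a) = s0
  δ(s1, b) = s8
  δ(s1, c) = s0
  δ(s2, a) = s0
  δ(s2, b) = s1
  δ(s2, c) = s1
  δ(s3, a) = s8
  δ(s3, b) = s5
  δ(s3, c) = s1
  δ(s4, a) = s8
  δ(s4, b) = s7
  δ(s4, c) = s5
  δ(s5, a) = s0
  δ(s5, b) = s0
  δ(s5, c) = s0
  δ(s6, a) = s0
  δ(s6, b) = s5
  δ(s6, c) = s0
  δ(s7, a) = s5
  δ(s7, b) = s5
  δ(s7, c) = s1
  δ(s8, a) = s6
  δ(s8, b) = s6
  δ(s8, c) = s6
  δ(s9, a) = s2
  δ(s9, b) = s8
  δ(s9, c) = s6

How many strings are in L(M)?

The useful subgraph on states {s1, s3, s5, s6, s8} is acyclic, so L(M) is finite; the longest accepting path visits 5 useful states, giving maximum string length 4.
Counting accepting paths from s3 by length: 3 of length 1, 4 of length 2, 6 of length 3, 3 of length 4. Total 16.

16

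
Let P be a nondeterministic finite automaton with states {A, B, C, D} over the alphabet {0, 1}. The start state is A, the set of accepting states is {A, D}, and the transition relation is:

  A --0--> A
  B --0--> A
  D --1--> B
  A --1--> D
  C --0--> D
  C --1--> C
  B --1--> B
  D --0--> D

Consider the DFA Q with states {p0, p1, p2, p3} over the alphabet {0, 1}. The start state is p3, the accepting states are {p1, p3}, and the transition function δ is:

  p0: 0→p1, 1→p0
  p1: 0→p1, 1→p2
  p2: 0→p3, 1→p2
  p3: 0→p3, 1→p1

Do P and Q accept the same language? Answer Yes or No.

Yes

Exploring the product automaton P × Q from the start pair (A, p3), following both machines on each input symbol, reaches 3 state pairs: (A, p3), (D, p1), (B, p2).
P accepts in {A, D} and Q accepts in {p1, p3}. In every reachable pair the two components are either both accepting — (A, p3), (D, p1) — or both non-accepting, so no string is accepted by exactly one of the machines: L(P) \ L(Q) and L(Q) \ L(P) are both empty.
Hence every string is accepted by P iff it is accepted by Q, and the two languages coincide.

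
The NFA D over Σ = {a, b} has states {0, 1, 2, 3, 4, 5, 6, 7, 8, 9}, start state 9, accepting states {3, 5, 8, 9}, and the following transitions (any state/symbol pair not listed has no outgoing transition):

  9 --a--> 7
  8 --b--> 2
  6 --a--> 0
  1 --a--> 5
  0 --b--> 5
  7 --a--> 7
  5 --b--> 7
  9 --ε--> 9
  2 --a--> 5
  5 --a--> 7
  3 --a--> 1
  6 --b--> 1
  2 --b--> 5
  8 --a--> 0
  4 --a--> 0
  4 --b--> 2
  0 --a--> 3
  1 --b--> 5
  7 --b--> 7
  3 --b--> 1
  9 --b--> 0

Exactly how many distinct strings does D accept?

The useful subgraph on states {0, 1, 3, 5, 9} is acyclic, so L(D) is finite; the longest accepting path visits 5 useful states, giving maximum string length 4.
Counting accepting paths from 9 by length: 1 of length 0, 2 of length 2, 4 of length 4. Total 7.

7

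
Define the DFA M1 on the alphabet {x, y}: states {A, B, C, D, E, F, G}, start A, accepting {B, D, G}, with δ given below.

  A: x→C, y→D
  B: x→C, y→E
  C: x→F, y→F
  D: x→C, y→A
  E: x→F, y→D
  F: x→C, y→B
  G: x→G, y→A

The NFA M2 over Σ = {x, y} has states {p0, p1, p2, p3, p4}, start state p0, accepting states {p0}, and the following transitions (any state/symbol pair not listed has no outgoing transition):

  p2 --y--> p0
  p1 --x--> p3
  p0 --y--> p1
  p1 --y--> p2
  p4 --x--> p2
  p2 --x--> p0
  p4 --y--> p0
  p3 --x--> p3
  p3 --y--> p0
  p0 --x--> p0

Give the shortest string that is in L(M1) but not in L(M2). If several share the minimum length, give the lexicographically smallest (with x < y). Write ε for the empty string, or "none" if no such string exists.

y

The string y is accepted by M1 but not by M2.
No shorter string lies in the difference, and y is the lexicographically first length-1 string in L(M1) \ L(M2).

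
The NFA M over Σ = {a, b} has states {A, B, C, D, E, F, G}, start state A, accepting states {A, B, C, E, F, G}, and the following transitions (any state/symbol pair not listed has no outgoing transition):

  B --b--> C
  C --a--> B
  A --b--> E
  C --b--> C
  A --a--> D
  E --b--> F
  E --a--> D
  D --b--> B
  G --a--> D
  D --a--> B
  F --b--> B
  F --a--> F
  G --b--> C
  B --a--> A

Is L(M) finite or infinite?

State A is reachable from the start and can reach an accepting state, and it lies on the cycle A → D → B → A.
Traversing that cycle any number of times yields accepted strings of unbounded length, so the language is infinite.

infinite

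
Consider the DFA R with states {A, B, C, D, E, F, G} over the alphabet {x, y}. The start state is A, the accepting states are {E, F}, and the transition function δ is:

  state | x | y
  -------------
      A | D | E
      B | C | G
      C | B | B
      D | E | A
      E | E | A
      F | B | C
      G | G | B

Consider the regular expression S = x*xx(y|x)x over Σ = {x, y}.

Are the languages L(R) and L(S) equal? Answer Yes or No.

The string y is accepted by R but rejected by S.
So L(R) ≠ L(S).

No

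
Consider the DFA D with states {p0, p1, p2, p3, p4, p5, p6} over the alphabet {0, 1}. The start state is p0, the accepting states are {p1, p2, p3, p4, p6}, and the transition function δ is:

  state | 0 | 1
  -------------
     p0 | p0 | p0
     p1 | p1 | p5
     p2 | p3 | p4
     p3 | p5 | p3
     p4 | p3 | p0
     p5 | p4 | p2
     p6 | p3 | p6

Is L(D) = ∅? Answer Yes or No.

Yes

The states reachable from the start state are {p0}.
None of the accepting states {p1, p2, p3, p4, p6} is reachable, so no string is accepted and L(D) = ∅.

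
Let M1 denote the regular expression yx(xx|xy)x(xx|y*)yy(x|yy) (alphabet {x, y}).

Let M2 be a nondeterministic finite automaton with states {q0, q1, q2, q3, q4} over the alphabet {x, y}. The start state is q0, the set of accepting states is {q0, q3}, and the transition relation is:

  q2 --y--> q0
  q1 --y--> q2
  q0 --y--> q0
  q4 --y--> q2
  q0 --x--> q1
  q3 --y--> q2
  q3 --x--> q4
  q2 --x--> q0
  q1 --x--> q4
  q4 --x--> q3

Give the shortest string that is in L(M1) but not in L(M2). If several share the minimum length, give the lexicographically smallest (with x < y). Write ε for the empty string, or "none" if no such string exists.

yxxxxyyx

The string yxxxxyyx is accepted by M1 but not by M2.
No shorter string lies in the difference, and yxxxxyyx is the lexicographically first length-8 string in L(M1) \ L(M2).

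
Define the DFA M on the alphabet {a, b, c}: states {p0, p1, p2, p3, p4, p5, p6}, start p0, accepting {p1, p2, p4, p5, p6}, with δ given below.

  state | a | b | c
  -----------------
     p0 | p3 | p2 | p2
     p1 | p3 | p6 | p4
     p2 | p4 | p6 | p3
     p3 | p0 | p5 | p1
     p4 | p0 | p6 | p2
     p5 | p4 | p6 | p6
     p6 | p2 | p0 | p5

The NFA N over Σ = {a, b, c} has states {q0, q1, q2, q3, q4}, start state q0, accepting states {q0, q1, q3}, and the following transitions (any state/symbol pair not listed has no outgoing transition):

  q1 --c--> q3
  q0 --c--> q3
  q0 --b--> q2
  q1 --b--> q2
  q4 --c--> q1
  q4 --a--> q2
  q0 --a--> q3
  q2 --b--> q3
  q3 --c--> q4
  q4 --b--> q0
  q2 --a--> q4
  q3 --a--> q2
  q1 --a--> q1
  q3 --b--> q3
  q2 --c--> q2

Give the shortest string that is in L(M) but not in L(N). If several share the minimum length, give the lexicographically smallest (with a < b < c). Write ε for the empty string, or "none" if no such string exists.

The string b is accepted by M but not by N.
No shorter string lies in the difference, and b is the lexicographically first length-1 string in L(M) \ L(N).

b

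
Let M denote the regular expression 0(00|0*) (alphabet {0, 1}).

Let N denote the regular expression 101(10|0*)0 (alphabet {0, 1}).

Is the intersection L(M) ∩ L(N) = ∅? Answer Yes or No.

Yes

Converting the expression M to a DFA (subset construction, then merging equivalent states) gives the minimal DFA with states {m0, m1, m2}, start state m0, accepting states {m1} and transitions m0: 0→m1, 1→m2; m1: 0→m1, 1→m2; m2: 0→m2, 1→m2.
Converting the expression N to a DFA (subset construction, then merging equivalent states) gives the minimal DFA with states {n0, n1, n2, n3, n4, n5, n6, n7, n8}, start state n0, accepting states {n5, n8} and transitions n0: 0→n1, 1→n2; n1: 0→n1, 1→n1; n2: 0→n3, 1→n1; n3: 0→n1, 1→n4; n4: 0→n5, 1→n6; n5: 0→n5, 1→n1; n6: 0→n7, 1→n1; n7: 0→n8, 1→n1; n8: 0→n1, 1→n1.
Exploring the product automaton M × N from the start pair (m0, n0), following both machines on each input symbol, reaches 10 state pairs: (m0, n0), (m1, n1), (m2, n2), (m2, n1), (m2, n3), (m2, n4), (m2, n5), (m2, n6), (m2, n7), (m2, n8).
M accepts in {m1} and N accepts in {n5, n8}; no reachable pair has both components accepting, so no string drives both machines to acceptance simultaneously and L(M) ∩ L(N) = ∅.
So no string is accepted by both, and the intersection is empty.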